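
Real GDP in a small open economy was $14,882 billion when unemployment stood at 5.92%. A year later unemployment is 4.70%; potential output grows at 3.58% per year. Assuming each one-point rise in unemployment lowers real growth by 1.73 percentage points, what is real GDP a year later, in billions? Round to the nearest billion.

Δu = 4.7 - 5.92 = -1.22 points.
Okun's law (growth form): g_Y = g_Y* - β × Δu = 3.58 - 1.73 × (-1.22) = 3.58 + 2.1106 = 5.6906%.
Real GDP in the next year = 14882 × (1 + 5.6906/100) = 14882 × 1.056906 ≈ 15729 billion.

$15,729 billion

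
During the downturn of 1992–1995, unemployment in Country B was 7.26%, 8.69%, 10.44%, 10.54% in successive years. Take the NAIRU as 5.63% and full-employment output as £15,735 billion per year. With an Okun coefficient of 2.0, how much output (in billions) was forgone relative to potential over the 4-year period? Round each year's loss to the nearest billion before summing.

Year 1992: gap = -2.0 × (7.26 - 5.63) = -3.26%, loss ≈ 15735 × 3.26/100 ≈ 513.
Year 1993: gap = -2.0 × (8.69 - 5.63) = -6.12%, loss ≈ 15735 × 6.12/100 ≈ 963.
Year 1994: gap = -2.0 × (10.44 - 5.63) = -9.62%, loss ≈ 15735 × 9.62/100 ≈ 1514.
Year 1995: gap = -2.0 × (10.54 - 5.63) = -9.82%, loss ≈ 15735 × 9.82/100 ≈ 1545.
Total lost output = 513 + 963 + 1514 + 1545 = 4535 billion.

£4,535 billion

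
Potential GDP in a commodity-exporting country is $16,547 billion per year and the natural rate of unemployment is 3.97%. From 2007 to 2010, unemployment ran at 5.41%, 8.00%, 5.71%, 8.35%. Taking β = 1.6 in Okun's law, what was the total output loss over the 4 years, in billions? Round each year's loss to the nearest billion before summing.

Year 2007: gap = -1.6 × (5.41 - 3.97) = -2.304%, loss ≈ 16547 × 2.304/100 ≈ 381.
Year 2008: gap = -1.6 × (8 - 3.97) = -6.448%, loss ≈ 16547 × 6.448/100 ≈ 1067.
Year 2009: gap = -1.6 × (5.71 - 3.97) = -2.784%, loss ≈ 16547 × 2.784/100 ≈ 461.
Year 2010: gap = -1.6 × (8.35 - 3.97) = -7.008%, loss ≈ 16547 × 7.008/100 ≈ 1160.
Total lost output = 381 + 1067 + 461 + 1160 = 3069 billion.

$3,069 billion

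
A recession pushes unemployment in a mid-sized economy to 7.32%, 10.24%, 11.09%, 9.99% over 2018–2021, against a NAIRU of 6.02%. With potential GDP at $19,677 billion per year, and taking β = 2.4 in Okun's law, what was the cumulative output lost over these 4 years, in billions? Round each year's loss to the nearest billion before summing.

Year 2018: gap = -2.4 × (7.32 - 6.02) = -3.12%, loss ≈ 19677 × 3.12/100 ≈ 614.
Year 2019: gap = -2.4 × (10.24 - 6.02) = -10.128%, loss ≈ 19677 × 10.128/100 ≈ 1993.
Year 2020: gap = -2.4 × (11.09 - 6.02) = -12.168%, loss ≈ 19677 × 12.168/100 ≈ 2394.
Year 2021: gap = -2.4 × (9.99 - 6.02) = -9.528%, loss ≈ 19677 × 9.528/100 ≈ 1875.
Total lost output = 614 + 1993 + 2394 + 1875 = 6876 billion.

$6,876 billion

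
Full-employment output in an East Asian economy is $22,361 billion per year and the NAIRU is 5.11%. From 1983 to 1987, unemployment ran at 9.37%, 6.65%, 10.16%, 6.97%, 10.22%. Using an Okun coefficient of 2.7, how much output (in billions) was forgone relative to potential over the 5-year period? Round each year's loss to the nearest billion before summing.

$10,759 billion

Year 1983: gap = -2.7 × (9.37 - 5.11) = -11.502%, loss ≈ 22361 × 11.502/100 ≈ 2572.
Year 1984: gap = -2.7 × (6.65 - 5.11) = -4.158%, loss ≈ 22361 × 4.158/100 ≈ 930.
Year 1985: gap = -2.7 × (10.16 - 5.11) = -13.635%, loss ≈ 22361 × 13.635/100 ≈ 3049.
Year 1986: gap = -2.7 × (6.97 - 5.11) = -5.022%, loss ≈ 22361 × 5.022/100 ≈ 1123.
Year 1987: gap = -2.7 × (10.22 - 5.11) = -13.797%, loss ≈ 22361 × 13.797/100 ≈ 3085.
Total lost output = 2572 + 930 + 3049 + 1123 + 3085 = 10759 billion.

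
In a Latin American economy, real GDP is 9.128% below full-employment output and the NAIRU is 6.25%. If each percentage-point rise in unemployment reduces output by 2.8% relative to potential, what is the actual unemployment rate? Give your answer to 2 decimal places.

9.51%

From Okun's law, u - u* = -(output gap)/β = -(-9.128)/2.8 = 3.26 points.
So u = 6.25 + 3.26 = 9.51%.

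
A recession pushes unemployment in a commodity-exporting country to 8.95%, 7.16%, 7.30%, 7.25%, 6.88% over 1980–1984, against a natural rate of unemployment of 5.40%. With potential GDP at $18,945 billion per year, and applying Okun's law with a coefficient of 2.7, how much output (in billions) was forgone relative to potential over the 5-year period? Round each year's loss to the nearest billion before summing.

Year 1980: gap = -2.7 × (8.95 - 5.4) = -9.585%, loss ≈ 18945 × 9.585/100 ≈ 1816.
Year 1981: gap = -2.7 × (7.16 - 5.4) = -4.752%, loss ≈ 18945 × 4.752/100 ≈ 900.
Year 1982: gap = -2.7 × (7.3 - 5.4) = -5.13%, loss ≈ 18945 × 5.13/100 ≈ 972.
Year 1983: gap = -2.7 × (7.25 - 5.4) = -4.995%, loss ≈ 18945 × 4.995/100 ≈ 946.
Year 1984: gap = -2.7 × (6.88 - 5.4) = -3.996%, loss ≈ 18945 × 3.996/100 ≈ 757.
Total lost output = 1816 + 900 + 972 + 946 + 757 = 5391 billion.

$5,391 billion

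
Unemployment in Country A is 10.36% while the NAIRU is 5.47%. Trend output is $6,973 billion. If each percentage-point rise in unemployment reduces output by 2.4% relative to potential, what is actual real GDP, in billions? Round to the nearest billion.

$6,155 billion

Unemployment gap = 10.36 - 5.47 = 4.89 points, so the output gap is -2.4 × 4.89 = -11.736%.
Actual GDP = 6973 × (1 - 11.736/100) = 6973 × 0.88264 ≈ 6155 billion.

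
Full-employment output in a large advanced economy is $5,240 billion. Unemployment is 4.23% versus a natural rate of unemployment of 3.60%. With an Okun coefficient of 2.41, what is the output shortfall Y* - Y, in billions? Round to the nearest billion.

Output gap = -2.41 × (4.23 - 3.6) = -2.41 × 0.63 = -1.5183%.
Actual GDP ≈ 5240 × 0.984817 ≈ 5160 billion, so the shortfall is 5240 - 5160 = 80 billion.

$80 billion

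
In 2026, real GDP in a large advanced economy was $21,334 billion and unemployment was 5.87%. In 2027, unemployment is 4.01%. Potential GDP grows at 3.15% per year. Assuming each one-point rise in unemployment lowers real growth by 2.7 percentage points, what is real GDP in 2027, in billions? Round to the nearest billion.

$23,077 billion

Δu = 4.01 - 5.87 = -1.86 points.
Okun's law (growth form): g_Y = g_Y* - β × Δu = 3.15 - 2.7 × (-1.86) = 3.15 + 5.022 = 8.172%.
Real GDP in the next year = 21334 × (1 + 8.172/100) = 21334 × 1.08172 ≈ 23077 billion.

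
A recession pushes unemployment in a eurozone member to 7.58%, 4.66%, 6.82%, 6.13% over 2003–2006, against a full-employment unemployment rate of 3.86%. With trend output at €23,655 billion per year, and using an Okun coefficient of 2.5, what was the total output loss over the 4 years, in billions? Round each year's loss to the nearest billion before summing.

€5,765 billion

Year 2003: gap = -2.5 × (7.58 - 3.86) = -9.3%, loss ≈ 23655 × 9.3/100 ≈ 2200.
Year 2004: gap = -2.5 × (4.66 - 3.86) = -2%, loss ≈ 23655 × 2/100 ≈ 473.
Year 2005: gap = -2.5 × (6.82 - 3.86) = -7.4%, loss ≈ 23655 × 7.4/100 ≈ 1750.
Year 2006: gap = -2.5 × (6.13 - 3.86) = -5.675%, loss ≈ 23655 × 5.675/100 ≈ 1342.
Total lost output = 2200 + 473 + 1750 + 1342 = 5765 billion.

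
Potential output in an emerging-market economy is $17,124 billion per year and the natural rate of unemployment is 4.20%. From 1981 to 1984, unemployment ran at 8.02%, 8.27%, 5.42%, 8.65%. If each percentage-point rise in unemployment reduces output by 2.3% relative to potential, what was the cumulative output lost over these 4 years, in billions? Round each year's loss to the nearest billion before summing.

$5,341 billion

Year 1981: gap = -2.3 × (8.02 - 4.2) = -8.786%, loss ≈ 17124 × 8.786/100 ≈ 1505.
Year 1982: gap = -2.3 × (8.27 - 4.2) = -9.361%, loss ≈ 17124 × 9.361/100 ≈ 1603.
Year 1983: gap = -2.3 × (5.42 - 4.2) = -2.806%, loss ≈ 17124 × 2.806/100 ≈ 480.
Year 1984: gap = -2.3 × (8.65 - 4.2) = -10.235%, loss ≈ 17124 × 10.235/100 ≈ 1753.
Total lost output = 1505 + 1603 + 480 + 1753 = 5341 billion.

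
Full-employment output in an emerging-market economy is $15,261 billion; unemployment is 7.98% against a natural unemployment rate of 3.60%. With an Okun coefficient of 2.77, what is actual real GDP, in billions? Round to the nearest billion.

$13,409 billion

Unemployment gap = 7.98 - 3.6 = 4.38 points, so the output gap is -2.77 × 4.38 = -12.1326%.
Actual GDP = 15261 × (1 - 12.1326/100) = 15261 × 0.878674 ≈ 13409 billion.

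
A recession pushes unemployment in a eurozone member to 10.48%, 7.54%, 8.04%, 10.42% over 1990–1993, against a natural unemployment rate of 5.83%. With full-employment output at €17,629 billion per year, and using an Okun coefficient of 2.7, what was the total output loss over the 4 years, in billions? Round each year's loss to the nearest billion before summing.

€6,264 billion

Year 1990: gap = -2.7 × (10.48 - 5.83) = -12.555%, loss ≈ 17629 × 12.555/100 ≈ 2213.
Year 1991: gap = -2.7 × (7.54 - 5.83) = -4.617%, loss ≈ 17629 × 4.617/100 ≈ 814.
Year 1992: gap = -2.7 × (8.04 - 5.83) = -5.967%, loss ≈ 17629 × 5.967/100 ≈ 1052.
Year 1993: gap = -2.7 × (10.42 - 5.83) = -12.393%, loss ≈ 17629 × 12.393/100 ≈ 2185.
Total lost output = 2213 + 814 + 1052 + 2185 = 6264 billion.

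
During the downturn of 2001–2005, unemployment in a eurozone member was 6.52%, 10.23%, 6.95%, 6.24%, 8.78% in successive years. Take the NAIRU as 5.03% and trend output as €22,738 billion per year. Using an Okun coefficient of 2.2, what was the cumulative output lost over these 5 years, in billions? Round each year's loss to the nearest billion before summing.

€6,787 billion

Year 2001: gap = -2.2 × (6.52 - 5.03) = -3.278%, loss ≈ 22738 × 3.278/100 ≈ 745.
Year 2002: gap = -2.2 × (10.23 - 5.03) = -11.44%, loss ≈ 22738 × 11.44/100 ≈ 2601.
Year 2003: gap = -2.2 × (6.95 - 5.03) = -4.224%, loss ≈ 22738 × 4.224/100 ≈ 960.
Year 2004: gap = -2.2 × (6.24 - 5.03) = -2.662%, loss ≈ 22738 × 2.662/100 ≈ 605.
Year 2005: gap = -2.2 × (8.78 - 5.03) = -8.25%, loss ≈ 22738 × 8.25/100 ≈ 1876.
Total lost output = 745 + 2601 + 960 + 605 + 1876 = 6787 billion.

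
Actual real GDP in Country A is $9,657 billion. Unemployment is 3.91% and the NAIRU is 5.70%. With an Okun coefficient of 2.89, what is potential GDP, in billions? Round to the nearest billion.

Unemployment gap = 3.91 - 5.7 = -1.79 points, so output gap = -2.89 × (-1.79) = 5.1731%.
Since Y = Y* × (1 + gap/100), Y* = 9657/1.051731 ≈ 9182 billion.

$9,182 billion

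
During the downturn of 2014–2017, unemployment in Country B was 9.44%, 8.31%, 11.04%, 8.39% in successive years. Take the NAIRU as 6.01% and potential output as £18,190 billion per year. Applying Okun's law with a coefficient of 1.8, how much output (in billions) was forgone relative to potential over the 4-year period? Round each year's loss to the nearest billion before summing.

Year 2014: gap = -1.8 × (9.44 - 6.01) = -6.174%, loss ≈ 18190 × 6.174/100 ≈ 1123.
Year 2015: gap = -1.8 × (8.31 - 6.01) = -4.14%, loss ≈ 18190 × 4.14/100 ≈ 753.
Year 2016: gap = -1.8 × (11.04 - 6.01) = -9.054%, loss ≈ 18190 × 9.054/100 ≈ 1647.
Year 2017: gap = -1.8 × (8.39 - 6.01) = -4.284%, loss ≈ 18190 × 4.284/100 ≈ 779.
Total lost output = 1123 + 753 + 1647 + 779 = 4302 billion.

£4,302 billion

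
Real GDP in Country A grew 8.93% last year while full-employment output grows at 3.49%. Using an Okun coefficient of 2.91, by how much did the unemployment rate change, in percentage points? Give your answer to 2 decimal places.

-1.87 percentage points

Growth-rate Okun's law: g_Y = g_Y* - β × Δu, so Δu = (g_Y* - g_Y)/β.
Δu = (3.49 - 8.93)/2.91 = -5.44/2.91 = -1.87 percentage points.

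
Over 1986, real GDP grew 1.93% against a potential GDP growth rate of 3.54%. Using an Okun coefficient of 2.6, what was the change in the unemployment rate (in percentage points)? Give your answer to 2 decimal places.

Growth-rate Okun's law: g_Y = g_Y* - β × Δu, so Δu = (g_Y* - g_Y)/β.
Δu = (3.54 - 1.93)/2.6 = 1.61/2.6 = 0.62 percentage points.

0.62 percentage points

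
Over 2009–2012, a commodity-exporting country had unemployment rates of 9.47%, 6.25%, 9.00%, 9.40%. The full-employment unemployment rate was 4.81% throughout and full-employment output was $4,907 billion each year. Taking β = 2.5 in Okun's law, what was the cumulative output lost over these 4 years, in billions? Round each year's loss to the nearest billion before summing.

$1,826 billion

Year 2009: gap = -2.5 × (9.47 - 4.81) = -11.65%, loss ≈ 4907 × 11.65/100 ≈ 572.
Year 2010: gap = -2.5 × (6.25 - 4.81) = -3.6%, loss ≈ 4907 × 3.6/100 ≈ 177.
Year 2011: gap = -2.5 × (9 - 4.81) = -10.475%, loss ≈ 4907 × 10.475/100 ≈ 514.
Year 2012: gap = -2.5 × (9.4 - 4.81) = -11.475%, loss ≈ 4907 × 11.475/100 ≈ 563.
Total lost output = 572 + 177 + 514 + 563 = 1826 billion.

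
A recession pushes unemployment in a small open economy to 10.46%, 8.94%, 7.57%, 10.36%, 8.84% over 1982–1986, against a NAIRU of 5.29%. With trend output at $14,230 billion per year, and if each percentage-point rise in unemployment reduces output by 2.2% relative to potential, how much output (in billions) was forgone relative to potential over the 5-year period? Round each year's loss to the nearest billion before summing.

$6,174 billion

Year 1982: gap = -2.2 × (10.46 - 5.29) = -11.374%, loss ≈ 14230 × 11.374/100 ≈ 1619.
Year 1983: gap = -2.2 × (8.94 - 5.29) = -8.03%, loss ≈ 14230 × 8.03/100 ≈ 1143.
Year 1984: gap = -2.2 × (7.57 - 5.29) = -5.016%, loss ≈ 14230 × 5.016/100 ≈ 714.
Year 1985: gap = -2.2 × (10.36 - 5.29) = -11.154%, loss ≈ 14230 × 11.154/100 ≈ 1587.
Year 1986: gap = -2.2 × (8.84 - 5.29) = -7.81%, loss ≈ 14230 × 7.81/100 ≈ 1111.
Total lost output = 1619 + 1143 + 714 + 1587 + 1111 = 6174 billion.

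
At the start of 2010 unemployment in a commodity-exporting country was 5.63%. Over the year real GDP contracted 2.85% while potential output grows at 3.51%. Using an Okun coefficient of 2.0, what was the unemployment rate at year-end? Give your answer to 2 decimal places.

8.81%

Growth-rate Okun's law: g_Y = g_Y* - β × Δu, so Δu = (g_Y* - g_Y)/β.
Δu = (3.51 + 2.85)/2.0 = 6.36/2.0 = 3.18 percentage points.
Year-end unemployment = 5.63 + 3.18 = 8.81%.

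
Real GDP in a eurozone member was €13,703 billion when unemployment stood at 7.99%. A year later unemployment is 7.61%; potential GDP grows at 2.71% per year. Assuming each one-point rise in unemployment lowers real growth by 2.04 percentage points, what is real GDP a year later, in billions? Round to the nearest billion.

Δu = 7.61 - 7.99 = -0.38 points.
Okun's law (growth form): g_Y = g_Y* - β × Δu = 2.71 - 2.04 × (-0.38) = 2.71 + 0.7752 = 3.4852%.
Real GDP in the next year = 13703 × (1 + 3.4852/100) = 13703 × 1.034852 ≈ 14181 billion.

€14,181 billion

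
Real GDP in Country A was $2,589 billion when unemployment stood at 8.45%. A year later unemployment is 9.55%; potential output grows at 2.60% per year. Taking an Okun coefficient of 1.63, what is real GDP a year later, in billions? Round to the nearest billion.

Δu = 9.55 - 8.45 = 1.1 points.
Okun's law (growth form): g_Y = g_Y* - β × Δu = 2.60 - 1.63 × (1.10) = 2.6 - 1.793 = 0.807%.
Real GDP in the next year = 2589 × (1 + 0.807/100) = 2589 × 1.00807 ≈ 2610 billion.

$2,610 billion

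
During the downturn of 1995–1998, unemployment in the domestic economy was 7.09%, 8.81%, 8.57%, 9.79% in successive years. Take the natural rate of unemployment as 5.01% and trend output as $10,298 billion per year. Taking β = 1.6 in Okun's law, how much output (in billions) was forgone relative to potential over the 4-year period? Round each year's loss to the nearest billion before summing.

Year 1995: gap = -1.6 × (7.09 - 5.01) = -3.328%, loss ≈ 10298 × 3.328/100 ≈ 343.
Year 1996: gap = -1.6 × (8.81 - 5.01) = -6.08%, loss ≈ 10298 × 6.08/100 ≈ 626.
Year 1997: gap = -1.6 × (8.57 - 5.01) = -5.696%, loss ≈ 10298 × 5.696/100 ≈ 587.
Year 1998: gap = -1.6 × (9.79 - 5.01) = -7.648%, loss ≈ 10298 × 7.648/100 ≈ 788.
Total lost output = 343 + 626 + 587 + 788 = 2344 billion.

$2,344 billion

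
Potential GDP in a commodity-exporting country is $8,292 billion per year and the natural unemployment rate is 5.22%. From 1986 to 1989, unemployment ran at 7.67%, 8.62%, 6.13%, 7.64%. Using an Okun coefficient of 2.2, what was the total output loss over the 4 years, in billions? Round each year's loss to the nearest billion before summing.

$1,674 billion

Year 1986: gap = -2.2 × (7.67 - 5.22) = -5.39%, loss ≈ 8292 × 5.39/100 ≈ 447.
Year 1987: gap = -2.2 × (8.62 - 5.22) = -7.48%, loss ≈ 8292 × 7.48/100 ≈ 620.
Year 1988: gap = -2.2 × (6.13 - 5.22) = -2.002%, loss ≈ 8292 × 2.002/100 ≈ 166.
Year 1989: gap = -2.2 × (7.64 - 5.22) = -5.324%, loss ≈ 8292 × 5.324/100 ≈ 441.
Total lost output = 447 + 620 + 166 + 441 = 1674 billion.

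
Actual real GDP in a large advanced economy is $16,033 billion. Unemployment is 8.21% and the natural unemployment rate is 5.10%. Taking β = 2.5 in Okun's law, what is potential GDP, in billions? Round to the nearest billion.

Unemployment gap = 8.21 - 5.1 = 3.11 points, so output gap = -2.5 × 3.11 = -7.775%.
Since Y = Y* × (1 + gap/100), Y* = 16033/0.92225 ≈ 17385 billion.

$17,385 billion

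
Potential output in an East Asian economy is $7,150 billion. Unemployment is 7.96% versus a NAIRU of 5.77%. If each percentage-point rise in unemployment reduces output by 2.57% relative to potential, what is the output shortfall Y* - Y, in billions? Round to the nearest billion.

$402 billion

Output gap = -2.57 × (7.96 - 5.77) = -2.57 × 2.19 = -5.6283%.
Actual GDP ≈ 7150 × 0.943717 ≈ 6748 billion, so the shortfall is 7150 - 6748 = 402 billion.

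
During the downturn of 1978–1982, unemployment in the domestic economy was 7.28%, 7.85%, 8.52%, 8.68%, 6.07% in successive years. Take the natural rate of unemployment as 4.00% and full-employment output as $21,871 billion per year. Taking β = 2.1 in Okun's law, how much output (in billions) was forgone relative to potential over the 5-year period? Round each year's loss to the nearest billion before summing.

Year 1978: gap = -2.1 × (7.28 - 4) = -6.888%, loss ≈ 21871 × 6.888/100 ≈ 1506.
Year 1979: gap = -2.1 × (7.85 - 4) = -8.085%, loss ≈ 21871 × 8.085/100 ≈ 1768.
Year 1980: gap = -2.1 × (8.52 - 4) = -9.492%, loss ≈ 21871 × 9.492/100 ≈ 2076.
Year 1981: gap = -2.1 × (8.68 - 4) = -9.828%, loss ≈ 21871 × 9.828/100 ≈ 2149.
Year 1982: gap = -2.1 × (6.07 - 4) = -4.347%, loss ≈ 21871 × 4.347/100 ≈ 951.
Total lost output = 1506 + 1768 + 2076 + 2149 + 951 = 8450 billion.

$8,450 billion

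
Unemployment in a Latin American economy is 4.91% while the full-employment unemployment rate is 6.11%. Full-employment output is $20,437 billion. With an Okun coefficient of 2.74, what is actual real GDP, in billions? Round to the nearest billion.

$21,109 billion

Unemployment gap = 4.91 - 6.11 = -1.2 points, so the output gap is -2.74 × (-1.2) = 3.288%.
Actual GDP = 20437 × (1 + 3.288/100) = 20437 × 1.03288 ≈ 21109 billion.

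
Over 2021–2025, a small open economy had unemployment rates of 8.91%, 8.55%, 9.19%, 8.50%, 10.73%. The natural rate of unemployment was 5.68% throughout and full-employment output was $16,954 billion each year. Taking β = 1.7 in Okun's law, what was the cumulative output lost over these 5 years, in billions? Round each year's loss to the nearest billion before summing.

$5,039 billion

Year 2021: gap = -1.7 × (8.91 - 5.68) = -5.491%, loss ≈ 16954 × 5.491/100 ≈ 931.
Year 2022: gap = -1.7 × (8.55 - 5.68) = -4.879%, loss ≈ 16954 × 4.879/100 ≈ 827.
Year 2023: gap = -1.7 × (9.19 - 5.68) = -5.967%, loss ≈ 16954 × 5.967/100 ≈ 1012.
Year 2024: gap = -1.7 × (8.5 - 5.68) = -4.794%, loss ≈ 16954 × 4.794/100 ≈ 813.
Year 2025: gap = -1.7 × (10.73 - 5.68) = -8.585%, loss ≈ 16954 × 8.585/100 ≈ 1456.
Total lost output = 931 + 827 + 1012 + 813 + 1456 = 5039 billion.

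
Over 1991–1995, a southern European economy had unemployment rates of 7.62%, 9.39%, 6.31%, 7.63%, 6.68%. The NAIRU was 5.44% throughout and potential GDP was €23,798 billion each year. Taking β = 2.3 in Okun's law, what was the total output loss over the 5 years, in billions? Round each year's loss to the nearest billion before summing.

Year 1991: gap = -2.3 × (7.62 - 5.44) = -5.014%, loss ≈ 23798 × 5.014/100 ≈ 1193.
Year 1992: gap = -2.3 × (9.39 - 5.44) = -9.085%, loss ≈ 23798 × 9.085/100 ≈ 2162.
Year 1993: gap = -2.3 × (6.31 - 5.44) = -2.001%, loss ≈ 23798 × 2.001/100 ≈ 476.
Year 1994: gap = -2.3 × (7.63 - 5.44) = -5.037%, loss ≈ 23798 × 5.037/100 ≈ 1199.
Year 1995: gap = -2.3 × (6.68 - 5.44) = -2.852%, loss ≈ 23798 × 2.852/100 ≈ 679.
Total lost output = 1193 + 2162 + 476 + 1199 + 679 = 5709 billion.

€5,709 billion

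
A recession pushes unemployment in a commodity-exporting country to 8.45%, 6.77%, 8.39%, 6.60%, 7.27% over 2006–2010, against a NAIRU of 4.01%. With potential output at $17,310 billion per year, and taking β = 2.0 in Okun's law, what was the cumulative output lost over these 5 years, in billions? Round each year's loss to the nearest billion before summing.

Year 2006: gap = -2.0 × (8.45 - 4.01) = -8.88%, loss ≈ 17310 × 8.88/100 ≈ 1537.
Year 2007: gap = -2.0 × (6.77 - 4.01) = -5.52%, loss ≈ 17310 × 5.52/100 ≈ 956.
Year 2008: gap = -2.0 × (8.39 - 4.01) = -8.76%, loss ≈ 17310 × 8.76/100 ≈ 1516.
Year 2009: gap = -2.0 × (6.6 - 4.01) = -5.18%, loss ≈ 17310 × 5.18/100 ≈ 897.
Year 2010: gap = -2.0 × (7.27 - 4.01) = -6.52%, loss ≈ 17310 × 6.52/100 ≈ 1129.
Total lost output = 1537 + 956 + 1516 + 897 + 1129 = 6035 billion.

$6,035 billion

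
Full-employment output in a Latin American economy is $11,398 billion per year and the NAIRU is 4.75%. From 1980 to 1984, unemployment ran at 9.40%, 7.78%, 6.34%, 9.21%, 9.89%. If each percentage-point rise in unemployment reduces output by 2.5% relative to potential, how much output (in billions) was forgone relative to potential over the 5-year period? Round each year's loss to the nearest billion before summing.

Year 1980: gap = -2.5 × (9.4 - 4.75) = -11.625%, loss ≈ 11398 × 11.625/100 ≈ 1325.
Year 1981: gap = -2.5 × (7.78 - 4.75) = -7.575%, loss ≈ 11398 × 7.575/100 ≈ 863.
Year 1982: gap = -2.5 × (6.34 - 4.75) = -3.975%, loss ≈ 11398 × 3.975/100 ≈ 453.
Year 1983: gap = -2.5 × (9.21 - 4.75) = -11.15%, loss ≈ 11398 × 11.15/100 ≈ 1271.
Year 1984: gap = -2.5 × (9.89 - 4.75) = -12.85%, loss ≈ 11398 × 12.85/100 ≈ 1465.
Total lost output = 1325 + 863 + 453 + 1271 + 1465 = 5377 billion.

$5,377 billion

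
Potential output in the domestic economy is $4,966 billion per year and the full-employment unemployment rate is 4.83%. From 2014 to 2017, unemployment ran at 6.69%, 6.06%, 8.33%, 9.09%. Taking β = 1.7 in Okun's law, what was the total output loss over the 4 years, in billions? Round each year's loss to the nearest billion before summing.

$916 billion

Year 2014: gap = -1.7 × (6.69 - 4.83) = -3.162%, loss ≈ 4966 × 3.162/100 ≈ 157.
Year 2015: gap = -1.7 × (6.06 - 4.83) = -2.091%, loss ≈ 4966 × 2.091/100 ≈ 104.
Year 2016: gap = -1.7 × (8.33 - 4.83) = -5.95%, loss ≈ 4966 × 5.95/100 ≈ 295.
Year 2017: gap = -1.7 × (9.09 - 4.83) = -7.242%, loss ≈ 4966 × 7.242/100 ≈ 360.
Total lost output = 157 + 104 + 295 + 360 = 916 billion.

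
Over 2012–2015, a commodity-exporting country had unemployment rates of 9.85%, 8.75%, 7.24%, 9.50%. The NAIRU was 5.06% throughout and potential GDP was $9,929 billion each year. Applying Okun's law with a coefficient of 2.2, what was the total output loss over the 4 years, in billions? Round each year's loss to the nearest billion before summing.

Year 2012: gap = -2.2 × (9.85 - 5.06) = -10.538%, loss ≈ 9929 × 10.538/100 ≈ 1046.
Year 2013: gap = -2.2 × (8.75 - 5.06) = -8.118%, loss ≈ 9929 × 8.118/100 ≈ 806.
Year 2014: gap = -2.2 × (7.24 - 5.06) = -4.796%, loss ≈ 9929 × 4.796/100 ≈ 476.
Year 2015: gap = -2.2 × (9.5 - 5.06) = -9.768%, loss ≈ 9929 × 9.768/100 ≈ 970.
Total lost output = 1046 + 806 + 476 + 970 = 3298 billion.

$3,298 billion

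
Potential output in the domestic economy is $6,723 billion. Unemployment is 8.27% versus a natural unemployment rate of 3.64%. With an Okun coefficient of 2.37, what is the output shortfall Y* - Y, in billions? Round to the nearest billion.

Output gap = -2.37 × (8.27 - 3.64) = -2.37 × 4.63 = -10.9731%.
Actual GDP ≈ 6723 × 0.890269 ≈ 5985 billion, so the shortfall is 6723 - 5985 = 738 billion.

$738 billion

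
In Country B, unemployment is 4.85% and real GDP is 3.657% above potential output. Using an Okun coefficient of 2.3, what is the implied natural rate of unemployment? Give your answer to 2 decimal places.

6.44%

From Okun's law, u - u* = -(output gap)/β = -(3.657)/2.3 = -1.59 points.
So u* = 4.85 + 1.59 = 6.44%.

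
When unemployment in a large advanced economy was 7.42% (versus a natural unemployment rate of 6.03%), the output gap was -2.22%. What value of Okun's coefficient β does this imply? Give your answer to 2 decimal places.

Okun's law: output gap = -β × (u - u*).
-2.22 = -β × (7.42 - 6.03) = -β × 1.39, so β = 2.22/1.39 = 1.60.

β ≈ 1.60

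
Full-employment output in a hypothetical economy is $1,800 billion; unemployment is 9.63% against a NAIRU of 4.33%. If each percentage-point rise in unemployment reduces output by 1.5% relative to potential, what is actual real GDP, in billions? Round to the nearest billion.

Unemployment gap = 9.63 - 4.33 = 5.3 points, so the output gap is -1.5 × 5.3 = -7.95%.
Actual GDP = 1800 × (1 - 7.95/100) = 1800 × 0.9205 ≈ 1657 billion.

$1,657 billion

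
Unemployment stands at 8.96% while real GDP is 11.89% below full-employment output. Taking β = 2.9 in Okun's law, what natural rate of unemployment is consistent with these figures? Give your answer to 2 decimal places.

From Okun's law, u - u* = -(output gap)/β = -(-11.89)/2.9 = 4.1 points.
So u* = 8.96 - 4.1 = 4.86%.

4.86%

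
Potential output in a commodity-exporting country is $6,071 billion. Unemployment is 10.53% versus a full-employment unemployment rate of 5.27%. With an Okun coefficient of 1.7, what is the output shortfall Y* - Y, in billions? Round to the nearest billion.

Output gap = -1.7 × (10.53 - 5.27) = -1.7 × 5.26 = -8.942%.
Actual GDP ≈ 6071 × 0.91058 ≈ 5528 billion, so the shortfall is 6071 - 5528 = 543 billion.

$543 billion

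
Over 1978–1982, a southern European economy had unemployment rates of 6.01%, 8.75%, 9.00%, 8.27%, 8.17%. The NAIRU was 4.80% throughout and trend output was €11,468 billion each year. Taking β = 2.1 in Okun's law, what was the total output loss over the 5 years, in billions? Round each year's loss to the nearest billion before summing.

Year 1978: gap = -2.1 × (6.01 - 4.8) = -2.541%, loss ≈ 11468 × 2.541/100 ≈ 291.
Year 1979: gap = -2.1 × (8.75 - 4.8) = -8.295%, loss ≈ 11468 × 8.295/100 ≈ 951.
Year 1980: gap = -2.1 × (9 - 4.8) = -8.82%, loss ≈ 11468 × 8.82/100 ≈ 1011.
Year 1981: gap = -2.1 × (8.27 - 4.8) = -7.287%, loss ≈ 11468 × 7.287/100 ≈ 836.
Year 1982: gap = -2.1 × (8.17 - 4.8) = -7.077%, loss ≈ 11468 × 7.077/100 ≈ 812.
Total lost output = 291 + 951 + 1011 + 836 + 812 = 3901 billion.

€3,901 billion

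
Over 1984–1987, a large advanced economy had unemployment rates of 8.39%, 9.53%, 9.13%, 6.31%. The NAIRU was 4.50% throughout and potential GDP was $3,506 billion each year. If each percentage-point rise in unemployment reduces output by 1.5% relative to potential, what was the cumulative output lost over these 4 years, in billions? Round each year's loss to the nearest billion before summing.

$808 billion

Year 1984: gap = -1.5 × (8.39 - 4.5) = -5.835%, loss ≈ 3506 × 5.835/100 ≈ 205.
Year 1985: gap = -1.5 × (9.53 - 4.5) = -7.545%, loss ≈ 3506 × 7.545/100 ≈ 265.
Year 1986: gap = -1.5 × (9.13 - 4.5) = -6.945%, loss ≈ 3506 × 6.945/100 ≈ 243.
Year 1987: gap = -1.5 × (6.31 - 4.5) = -2.715%, loss ≈ 3506 × 2.715/100 ≈ 95.
Total lost output = 205 + 265 + 243 + 95 = 808 billion.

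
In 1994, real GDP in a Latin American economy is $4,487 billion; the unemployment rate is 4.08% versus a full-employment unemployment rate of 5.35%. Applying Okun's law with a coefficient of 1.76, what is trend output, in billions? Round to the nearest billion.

Unemployment gap = 4.08 - 5.35 = -1.27 points, so output gap = -1.76 × (-1.27) = 2.2352%.
Since Y = Y* × (1 + gap/100), Y* = 4487/1.022352 ≈ 4389 billion.

$4,389 billion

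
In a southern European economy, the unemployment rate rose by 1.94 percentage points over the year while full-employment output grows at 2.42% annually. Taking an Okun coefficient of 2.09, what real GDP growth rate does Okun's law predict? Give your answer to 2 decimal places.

-1.63%

Growth-rate Okun's law: g_Y = g_Y* - β × Δu.
g_Y = 2.42 - 2.09 × (1.94) = 2.42 - 4.0546 = -1.6346%, i.e. -1.63% to 2 d.p.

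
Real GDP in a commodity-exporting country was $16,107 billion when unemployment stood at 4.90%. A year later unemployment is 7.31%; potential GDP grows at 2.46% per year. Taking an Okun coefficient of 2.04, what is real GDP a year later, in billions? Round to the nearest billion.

$15,711 billion

Δu = 7.31 - 4.9 = 2.41 points.
Okun's law (growth form): g_Y = g_Y* - β × Δu = 2.46 - 2.04 × (2.41) = 2.46 - 4.9164 = -2.4564%.
Real GDP in the next year = 16107 × (1 - 2.4564/100) = 16107 × 0.975436 ≈ 15711 billion.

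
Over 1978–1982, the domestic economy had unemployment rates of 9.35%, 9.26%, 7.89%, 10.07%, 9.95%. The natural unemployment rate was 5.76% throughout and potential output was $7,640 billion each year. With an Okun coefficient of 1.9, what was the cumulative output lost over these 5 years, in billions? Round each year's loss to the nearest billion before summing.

Year 1978: gap = -1.9 × (9.35 - 5.76) = -6.821%, loss ≈ 7640 × 6.821/100 ≈ 521.
Year 1979: gap = -1.9 × (9.26 - 5.76) = -6.65%, loss ≈ 7640 × 6.65/100 ≈ 508.
Year 1980: gap = -1.9 × (7.89 - 5.76) = -4.047%, loss ≈ 7640 × 4.047/100 ≈ 309.
Year 1981: gap = -1.9 × (10.07 - 5.76) = -8.189%, loss ≈ 7640 × 8.189/100 ≈ 626.
Year 1982: gap = -1.9 × (9.95 - 5.76) = -7.961%, loss ≈ 7640 × 7.961/100 ≈ 608.
Total lost output = 521 + 508 + 309 + 626 + 608 = 2572 billion.

$2,572 billion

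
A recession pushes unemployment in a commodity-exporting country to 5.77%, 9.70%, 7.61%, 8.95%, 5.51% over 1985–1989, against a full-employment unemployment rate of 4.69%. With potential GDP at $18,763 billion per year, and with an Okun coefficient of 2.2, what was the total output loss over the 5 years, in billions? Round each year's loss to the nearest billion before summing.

$5,815 billion

Year 1985: gap = -2.2 × (5.77 - 4.69) = -2.376%, loss ≈ 18763 × 2.376/100 ≈ 446.
Year 1986: gap = -2.2 × (9.7 - 4.69) = -11.022%, loss ≈ 18763 × 11.022/100 ≈ 2068.
Year 1987: gap = -2.2 × (7.61 - 4.69) = -6.424%, loss ≈ 18763 × 6.424/100 ≈ 1205.
Year 1988: gap = -2.2 × (8.95 - 4.69) = -9.372%, loss ≈ 18763 × 9.372/100 ≈ 1758.
Year 1989: gap = -2.2 × (5.51 - 4.69) = -1.804%, loss ≈ 18763 × 1.804/100 ≈ 338.
Total lost output = 446 + 2068 + 1205 + 1758 + 338 = 5815 billion.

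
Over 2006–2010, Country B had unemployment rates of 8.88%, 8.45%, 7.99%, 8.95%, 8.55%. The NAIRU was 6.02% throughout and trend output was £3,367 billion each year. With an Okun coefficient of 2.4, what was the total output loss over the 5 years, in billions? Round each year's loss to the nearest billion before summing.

£1,027 billion

Year 2006: gap = -2.4 × (8.88 - 6.02) = -6.864%, loss ≈ 3367 × 6.864/100 ≈ 231.
Year 2007: gap = -2.4 × (8.45 - 6.02) = -5.832%, loss ≈ 3367 × 5.832/100 ≈ 196.
Year 2008: gap = -2.4 × (7.99 - 6.02) = -4.728%, loss ≈ 3367 × 4.728/100 ≈ 159.
Year 2009: gap = -2.4 × (8.95 - 6.02) = -7.032%, loss ≈ 3367 × 7.032/100 ≈ 237.
Year 2010: gap = -2.4 × (8.55 - 6.02) = -6.072%, loss ≈ 3367 × 6.072/100 ≈ 204.
Total lost output = 231 + 196 + 159 + 237 + 204 = 1027 billion.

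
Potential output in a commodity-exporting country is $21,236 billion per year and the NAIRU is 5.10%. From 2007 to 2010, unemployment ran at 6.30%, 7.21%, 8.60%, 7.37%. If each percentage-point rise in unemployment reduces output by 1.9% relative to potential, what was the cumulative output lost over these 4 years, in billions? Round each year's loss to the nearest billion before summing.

$3,663 billion

Year 2007: gap = -1.9 × (6.3 - 5.1) = -2.28%, loss ≈ 21236 × 2.28/100 ≈ 484.
Year 2008: gap = -1.9 × (7.21 - 5.1) = -4.009%, loss ≈ 21236 × 4.009/100 ≈ 851.
Year 2009: gap = -1.9 × (8.6 - 5.1) = -6.65%, loss ≈ 21236 × 6.65/100 ≈ 1412.
Year 2010: gap = -1.9 × (7.37 - 5.1) = -4.313%, loss ≈ 21236 × 4.313/100 ≈ 916.
Total lost output = 484 + 851 + 1412 + 916 = 3663 billion.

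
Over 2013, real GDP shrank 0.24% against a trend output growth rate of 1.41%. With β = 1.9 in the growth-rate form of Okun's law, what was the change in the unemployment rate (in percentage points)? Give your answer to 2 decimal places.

0.87 percentage points

Growth-rate Okun's law: g_Y = g_Y* - β × Δu, so Δu = (g_Y* - g_Y)/β.
Δu = (1.41 + 0.24)/1.9 = 1.65/1.9 = 0.87 percentage points.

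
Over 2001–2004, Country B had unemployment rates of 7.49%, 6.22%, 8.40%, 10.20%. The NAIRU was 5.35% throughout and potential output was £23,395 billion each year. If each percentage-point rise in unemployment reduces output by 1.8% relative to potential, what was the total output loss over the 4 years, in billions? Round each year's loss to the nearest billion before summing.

Year 2001: gap = -1.8 × (7.49 - 5.35) = -3.852%, loss ≈ 23395 × 3.852/100 ≈ 901.
Year 2002: gap = -1.8 × (6.22 - 5.35) = -1.566%, loss ≈ 23395 × 1.566/100 ≈ 366.
Year 2003: gap = -1.8 × (8.4 - 5.35) = -5.49%, loss ≈ 23395 × 5.49/100 ≈ 1284.
Year 2004: gap = -1.8 × (10.2 - 5.35) = -8.73%, loss ≈ 23395 × 8.73/100 ≈ 2042.
Total lost output = 901 + 366 + 1284 + 2042 = 4593 billion.

£4,593 billion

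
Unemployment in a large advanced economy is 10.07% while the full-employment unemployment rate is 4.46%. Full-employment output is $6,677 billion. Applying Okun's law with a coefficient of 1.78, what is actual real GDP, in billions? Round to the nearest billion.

$6,010 billion

Unemployment gap = 10.07 - 4.46 = 5.61 points, so the output gap is -1.78 × 5.61 = -9.9858%.
Actual GDP = 6677 × (1 - 9.9858/100) = 6677 × 0.900142 ≈ 6010 billion.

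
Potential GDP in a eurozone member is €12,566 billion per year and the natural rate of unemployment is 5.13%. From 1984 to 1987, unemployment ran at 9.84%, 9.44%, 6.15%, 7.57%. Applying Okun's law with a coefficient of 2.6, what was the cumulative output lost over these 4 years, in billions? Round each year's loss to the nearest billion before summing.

€4,077 billion

Year 1984: gap = -2.6 × (9.84 - 5.13) = -12.246%, loss ≈ 12566 × 12.246/100 ≈ 1539.
Year 1985: gap = -2.6 × (9.44 - 5.13) = -11.206%, loss ≈ 12566 × 11.206/100 ≈ 1408.
Year 1986: gap = -2.6 × (6.15 - 5.13) = -2.652%, loss ≈ 12566 × 2.652/100 ≈ 333.
Year 1987: gap = -2.6 × (7.57 - 5.13) = -6.344%, loss ≈ 12566 × 6.344/100 ≈ 797.
Total lost output = 1539 + 1408 + 333 + 797 = 4077 billion.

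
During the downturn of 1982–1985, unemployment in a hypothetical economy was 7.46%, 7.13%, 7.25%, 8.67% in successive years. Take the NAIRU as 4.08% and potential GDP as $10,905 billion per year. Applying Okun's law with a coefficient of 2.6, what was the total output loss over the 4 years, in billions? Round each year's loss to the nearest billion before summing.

Year 1982: gap = -2.6 × (7.46 - 4.08) = -8.788%, loss ≈ 10905 × 8.788/100 ≈ 958.
Year 1983: gap = -2.6 × (7.13 - 4.08) = -7.93%, loss ≈ 10905 × 7.93/100 ≈ 865.
Year 1984: gap = -2.6 × (7.25 - 4.08) = -8.242%, loss ≈ 10905 × 8.242/100 ≈ 899.
Year 1985: gap = -2.6 × (8.67 - 4.08) = -11.934%, loss ≈ 10905 × 11.934/100 ≈ 1301.
Total lost output = 958 + 865 + 899 + 1301 = 4023 billion.

$4,023 billion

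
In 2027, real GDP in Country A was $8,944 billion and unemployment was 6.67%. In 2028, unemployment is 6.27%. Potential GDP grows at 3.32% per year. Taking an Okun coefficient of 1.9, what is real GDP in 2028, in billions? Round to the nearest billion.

$9,309 billion

Δu = 6.27 - 6.67 = -0.4 points.
Okun's law (growth form): g_Y = g_Y* - β × Δu = 3.32 - 1.9 × (-0.40) = 3.32 + 0.76 = 4.08%.
Real GDP in the next year = 8944 × (1 + 4.08/100) = 8944 × 1.0408 ≈ 9309 billion.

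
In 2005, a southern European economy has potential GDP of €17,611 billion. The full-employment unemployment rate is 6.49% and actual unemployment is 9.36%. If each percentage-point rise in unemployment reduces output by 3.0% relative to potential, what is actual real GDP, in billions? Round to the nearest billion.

Unemployment gap = 9.36 - 6.49 = 2.87 points, so the output gap is -3 × 2.87 = -8.61%.
Actual GDP = 17611 × (1 - 8.61/100) = 17611 × 0.9139 ≈ 16095 billion.

€16,095 billion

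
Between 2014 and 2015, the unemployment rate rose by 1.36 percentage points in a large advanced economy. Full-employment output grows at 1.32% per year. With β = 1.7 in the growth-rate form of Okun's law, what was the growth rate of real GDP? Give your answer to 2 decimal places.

Growth-rate Okun's law: g_Y = g_Y* - β × Δu.
g_Y = 1.32 - 1.7 × (1.36) = 1.32 - 2.312 = -0.992%, i.e. -0.99% to 2 d.p.

-0.99%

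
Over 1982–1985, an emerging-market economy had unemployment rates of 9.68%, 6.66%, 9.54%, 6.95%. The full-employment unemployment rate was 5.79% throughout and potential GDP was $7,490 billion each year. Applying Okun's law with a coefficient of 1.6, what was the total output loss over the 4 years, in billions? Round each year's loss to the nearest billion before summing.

$1,158 billion

Year 1982: gap = -1.6 × (9.68 - 5.79) = -6.224%, loss ≈ 7490 × 6.224/100 ≈ 466.
Year 1983: gap = -1.6 × (6.66 - 5.79) = -1.392%, loss ≈ 7490 × 1.392/100 ≈ 104.
Year 1984: gap = -1.6 × (9.54 - 5.79) = -6%, loss ≈ 7490 × 6/100 ≈ 449.
Year 1985: gap = -1.6 × (6.95 - 5.79) = -1.856%, loss ≈ 7490 × 1.856/100 ≈ 139.
Total lost output = 466 + 104 + 449 + 139 = 1158 billion.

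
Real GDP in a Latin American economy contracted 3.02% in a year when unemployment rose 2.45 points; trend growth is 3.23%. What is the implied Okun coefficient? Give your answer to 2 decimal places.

β ≈ 2.55

Growth form: g_Y = g_Y* - β × Δu, so β = (g_Y* - g_Y)/Δu.
β = (3.23 + 3.02)/2.45 = 6.25/2.45 = 2.55.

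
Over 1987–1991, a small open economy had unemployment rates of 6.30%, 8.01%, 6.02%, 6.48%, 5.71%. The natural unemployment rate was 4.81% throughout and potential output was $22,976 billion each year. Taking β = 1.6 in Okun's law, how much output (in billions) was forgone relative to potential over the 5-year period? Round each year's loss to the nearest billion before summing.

$3,114 billion

Year 1987: gap = -1.6 × (6.3 - 4.81) = -2.384%, loss ≈ 22976 × 2.384/100 ≈ 548.
Year 1988: gap = -1.6 × (8.01 - 4.81) = -5.12%, loss ≈ 22976 × 5.12/100 ≈ 1176.
Year 1989: gap = -1.6 × (6.02 - 4.81) = -1.936%, loss ≈ 22976 × 1.936/100 ≈ 445.
Year 1990: gap = -1.6 × (6.48 - 4.81) = -2.672%, loss ≈ 22976 × 2.672/100 ≈ 614.
Year 1991: gap = -1.6 × (5.71 - 4.81) = -1.44%, loss ≈ 22976 × 1.44/100 ≈ 331.
Total lost output = 548 + 1176 + 445 + 614 + 331 = 3114 billion.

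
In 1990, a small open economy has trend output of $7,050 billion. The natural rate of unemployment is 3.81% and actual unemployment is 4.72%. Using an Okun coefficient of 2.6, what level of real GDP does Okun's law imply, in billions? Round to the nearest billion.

$6,883 billion

Unemployment gap = 4.72 - 3.81 = 0.91 points, so the output gap is -2.6 × 0.91 = -2.366%.
Actual GDP = 7050 × (1 - 2.366/100) = 7050 × 0.97634 ≈ 6883 billion.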